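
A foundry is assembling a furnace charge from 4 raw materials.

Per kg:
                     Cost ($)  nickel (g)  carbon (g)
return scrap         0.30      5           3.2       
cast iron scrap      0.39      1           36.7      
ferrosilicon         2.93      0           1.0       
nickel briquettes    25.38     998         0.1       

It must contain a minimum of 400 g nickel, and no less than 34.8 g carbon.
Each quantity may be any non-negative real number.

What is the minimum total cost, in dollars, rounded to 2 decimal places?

$10.52

Let x1 = kg of return scrap, x2 = kg of cast iron scrap, x3 = kg of ferrosilicon, x4 = kg of nickel briquettes.
min 0.3x1 + 0.39x2 + 2.93x3 + 25.38x4 with:
  5x1 + 1x2 + 998x4 ≥ 400   (nickel)
  3.2x1 + 36.7x2 + 1x3 + 0.1x4 ≥ 34.8   (carbon)
  x1, x2, x3, x4 ≥ 0.
The minimum-cost mix takes nothing from return scrap, ferrosilicon — only cast iron scrap, nickel briquettes. Binding constraints: nickel and carbon.
Solving gives x2 = 0.9471, x4 = 0.3999.
Total cost: 0.39·0.9471 + 25.38·0.3999 = 10.5188.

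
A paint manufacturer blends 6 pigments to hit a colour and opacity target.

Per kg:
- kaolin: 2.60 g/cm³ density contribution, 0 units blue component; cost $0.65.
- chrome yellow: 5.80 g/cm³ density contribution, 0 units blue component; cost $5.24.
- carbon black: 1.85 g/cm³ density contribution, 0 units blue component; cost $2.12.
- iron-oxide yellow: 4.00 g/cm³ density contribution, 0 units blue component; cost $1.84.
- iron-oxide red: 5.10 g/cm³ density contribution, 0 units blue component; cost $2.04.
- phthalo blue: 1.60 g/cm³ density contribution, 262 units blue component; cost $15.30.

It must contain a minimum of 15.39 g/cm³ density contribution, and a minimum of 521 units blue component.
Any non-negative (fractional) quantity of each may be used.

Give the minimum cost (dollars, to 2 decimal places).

Let x1 = kg of kaolin, x2 = kg of chrome yellow, x3 = kg of carbon black, x4 = kg of iron-oxide yellow, x5 = kg of iron-oxide red, x6 = kg of phthalo blue.
Minimise 0.65x1 + 5.24x2 + 2.12x3 + 1.84x4 + 2.04x5 + 15.3x6 with:
  2.6x1 + 5.8x2 + 1.85x3 + 4x4 + 5.1x5 + 1.6x6 ≥ 15.39   (density contribution)
  262x6 ≥ 521   (blue component)
  x1, x2, x3, x4, x5, x6 ≥ 0.
The cheapest feasible vertex uses only kaolin, phthalo blue; chrome yellow, carbon black, iron-oxide yellow, iron-oxide red are not used. Binding constraints: density contribution and blue component.
That vertex is x1 = 4.696, x6 = 1.989.
Total cost: 0.65·4.696 + 15.3·1.989 = 33.4841.

$33.48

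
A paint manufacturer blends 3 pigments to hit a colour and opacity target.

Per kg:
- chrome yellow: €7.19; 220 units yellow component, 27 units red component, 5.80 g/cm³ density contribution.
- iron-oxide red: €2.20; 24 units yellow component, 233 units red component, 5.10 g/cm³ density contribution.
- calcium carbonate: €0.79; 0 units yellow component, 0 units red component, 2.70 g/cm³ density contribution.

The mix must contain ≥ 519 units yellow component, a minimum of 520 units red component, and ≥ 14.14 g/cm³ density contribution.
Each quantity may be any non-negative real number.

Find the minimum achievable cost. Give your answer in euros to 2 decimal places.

€19.77

Set it up as a linear program. Let x1 = kg of chrome yellow, x2 = kg of iron-oxide red, x3 = kg of calcium carbonate.
min 7.19x1 + 2.2x2 + 0.79x3 subject to:
  220x1 + 24x2 ≥ 519   (yellow component)
  27x1 + 233x2 ≥ 520   (red component)
  5.8x1 + 5.1x2 + 2.7x3 ≥ 14.14   (density contribution)
  x1, x2, x3 ≥ 0.
The cheapest feasible vertex uses only chrome yellow, iron-oxide red; calcium carbonate is not used. Binding constraints: yellow component and red component.
Solving gives x1 = 2.143, x2 = 1.983.
Cost = 7.19·2.143 + 2.2·1.983 = 19.7708.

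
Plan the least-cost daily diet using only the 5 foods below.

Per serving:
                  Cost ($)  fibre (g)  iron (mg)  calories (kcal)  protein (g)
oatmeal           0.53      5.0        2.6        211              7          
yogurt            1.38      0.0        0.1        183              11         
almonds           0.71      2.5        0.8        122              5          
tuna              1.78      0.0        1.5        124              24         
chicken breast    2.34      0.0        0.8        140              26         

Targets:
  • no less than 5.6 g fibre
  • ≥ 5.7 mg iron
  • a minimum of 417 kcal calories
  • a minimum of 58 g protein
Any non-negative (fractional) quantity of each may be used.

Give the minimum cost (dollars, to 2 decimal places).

This is a linear program. Let x1 = servings of oatmeal, x2 = servings of yogurt, x3 = servings of almonds, x4 = servings of tuna, x5 = servings of chicken breast.
Minimize 0.53x1 + 1.38x2 + 0.71x3 + 1.78x4 + 2.34x5 with:
  5x1 + 2.5x3 ≥ 5.6   (fibre)
  2.6x1 + 0.1x2 + 0.8x3 + 1.5x4 + 0.8x5 ≥ 5.7   (iron)
  211x1 + 183x2 + 122x3 + 124x4 + 140x5 ≥ 417   (calories)
  7x1 + 11x2 + 5x3 + 24x4 + 26x5 ≥ 58   (protein)
  x1, x2, x3, x4, x5 ≥ 0.
The minimum-cost mix takes nothing from yogurt, almonds, chicken breast — only oatmeal, tuna. Binding constraints: fibre and protein.
Optimal quantities: oatmeal = 1.12 servings, tuna = 2.09 servings.
Total cost: 0.53·1.12 + 1.78·2.09 = 4.3138.

$4.31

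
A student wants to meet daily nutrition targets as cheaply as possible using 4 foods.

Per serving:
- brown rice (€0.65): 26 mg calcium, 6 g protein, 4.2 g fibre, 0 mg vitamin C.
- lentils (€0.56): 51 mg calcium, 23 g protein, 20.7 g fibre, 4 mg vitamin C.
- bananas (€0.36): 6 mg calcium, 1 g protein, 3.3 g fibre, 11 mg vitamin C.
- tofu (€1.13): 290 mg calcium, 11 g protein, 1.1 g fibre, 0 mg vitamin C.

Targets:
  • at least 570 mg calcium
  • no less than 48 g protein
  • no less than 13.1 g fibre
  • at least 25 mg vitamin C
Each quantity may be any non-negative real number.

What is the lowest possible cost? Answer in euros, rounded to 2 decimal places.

€3.27

This is a linear program. Let x1 = servings of brown rice, x2 = servings of lentils, x3 = servings of bananas, x4 = servings of tofu.
Minimise 0.65x1 + 0.56x2 + 0.36x3 + 1.13x4 subject to:
  26x1 + 51x2 + 6x3 + 290x4 ≥ 570   (calcium)
  6x1 + 23x2 + 1x3 + 11x4 ≥ 48   (protein)
  4.2x1 + 20.7x2 + 3.3x3 + 1.1x4 ≥ 13.1   (fibre)
  4x2 + 11x3 ≥ 25   (vitamin C)
  x1, x2, x3, x4 ≥ 0.
The optimal basis is {lentils, bananas, tofu}; brown rice drops out. Binding constraints: calcium, protein, vitamin C.
Optimal quantities: lentils = 1.185 servings, bananas = 1.842 servings, tofu = 1.719 servings.
Total cost: 0.56·1.185 + 0.36·1.842 + 1.13·1.719 = 3.2692.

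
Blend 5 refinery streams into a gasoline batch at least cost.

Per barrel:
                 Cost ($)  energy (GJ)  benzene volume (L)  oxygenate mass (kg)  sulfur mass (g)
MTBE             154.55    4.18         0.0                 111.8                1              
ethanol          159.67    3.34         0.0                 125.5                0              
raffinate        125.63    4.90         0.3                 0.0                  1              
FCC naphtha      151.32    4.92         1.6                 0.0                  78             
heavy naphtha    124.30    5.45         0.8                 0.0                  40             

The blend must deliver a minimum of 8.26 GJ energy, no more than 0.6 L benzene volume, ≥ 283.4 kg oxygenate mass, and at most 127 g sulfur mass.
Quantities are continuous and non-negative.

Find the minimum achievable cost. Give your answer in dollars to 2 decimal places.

Set it up as a linear program. Let x1 = barrels of MTBE, x2 = barrels of ethanol, x3 = barrels of raffinate, x4 = barrels of FCC naphtha, x5 = barrels of heavy naphtha.
Minimise 154.55x1 + 159.67x2 + 125.63x3 + 151.32x4 + 124.3x5 s.t.:
  4.18x1 + 3.34x2 + 4.9x3 + 4.92x4 + 5.45x5 ≥ 8.26   (energy)
  0.3x3 + 1.6x4 + 0.8x5 ≤ 0.6   (benzene volume)
  111.8x1 + 125.5x2 ≥ 283.4   (oxygenate mass)
  1x1 + 1x3 + 78x4 + 40x5 ≤ 127   (sulfur mass)
  x1, x2, x3, x4, x5 ≥ 0.
At the optimum only MTBE, ethanol are positive (raffinate, FCC naphtha, heavy naphtha = 0). The energy and oxygenate mass requirements are met with equality.
Solving gives x1 = 0.59581, x2 = 1.7274.
Total cost: 154.55·0.59581 + 159.67·1.7274 = 367.8964.

$367.90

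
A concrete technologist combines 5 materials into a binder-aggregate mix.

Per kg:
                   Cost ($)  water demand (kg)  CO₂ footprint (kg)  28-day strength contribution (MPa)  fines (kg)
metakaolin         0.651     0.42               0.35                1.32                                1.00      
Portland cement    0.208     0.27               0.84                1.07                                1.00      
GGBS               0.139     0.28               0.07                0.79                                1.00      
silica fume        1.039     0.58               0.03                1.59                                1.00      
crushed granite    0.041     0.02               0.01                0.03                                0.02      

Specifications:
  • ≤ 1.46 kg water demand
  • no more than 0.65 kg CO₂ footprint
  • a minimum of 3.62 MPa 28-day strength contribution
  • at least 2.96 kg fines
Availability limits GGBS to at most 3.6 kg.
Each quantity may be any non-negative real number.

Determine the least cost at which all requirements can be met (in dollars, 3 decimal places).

Let x1 = kg of metakaolin, x2 = kg of Portland cement, x3 = kg of GGBS, x4 = kg of silica fume, x5 = kg of crushed granite.
Minimize 0.651x1 + 0.208x2 + 0.139x3 + 1.039x4 + 0.041x5 s.t.:
  0.42x1 + 0.27x2 + 0.28x3 + 0.58x4 + 0.02x5 ≤ 1.46   (water demand)
  0.35x1 + 0.84x2 + 0.07x3 + 0.03x4 + 0.01x5 ≤ 0.65   (CO₂ footprint)
  1.32x1 + 1.07x2 + 0.79x3 + 1.59x4 + 0.03x5 ≥ 3.62   (28-day strength contribution)
  1x1 + 1x2 + 1x3 + 1x4 + 0.02x5 ≥ 2.96   (fines)
  x3 ≤ 3.6
  x1, x2, x3, x4, x5 ≥ 0.
The cheapest feasible vertex uses only metakaolin, Portland cement, GGBS; silica fume, crushed granite are not used. There the CO₂ footprint, 28-day strength contribution, the GGBS cap constraints are tight.
So metakaolin = 0.3077 kg, Portland cement = 0.3456 kg, GGBS = 3.6 kg.
Cost = 0.651·0.3077 + 0.208·0.3456 + 0.139·3.6 = 0.77260.

$0.773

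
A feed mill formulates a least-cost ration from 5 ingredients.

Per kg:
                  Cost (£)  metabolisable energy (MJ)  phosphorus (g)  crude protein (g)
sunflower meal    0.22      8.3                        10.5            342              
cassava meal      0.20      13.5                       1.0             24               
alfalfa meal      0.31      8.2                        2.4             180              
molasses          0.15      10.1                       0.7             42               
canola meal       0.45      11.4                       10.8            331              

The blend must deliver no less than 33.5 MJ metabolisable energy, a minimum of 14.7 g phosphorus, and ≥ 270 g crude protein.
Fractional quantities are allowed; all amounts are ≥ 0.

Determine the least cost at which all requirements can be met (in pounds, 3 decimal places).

£0.616

Let x1 = kg of sunflower meal, x2 = kg of cassava meal, x3 = kg of alfalfa meal, x4 = kg of molasses, x5 = kg of canola meal.
Minimize 0.22x1 + 0.2x2 + 0.31x3 + 0.15x4 + 0.45x5 s.t.:
  8.3x1 + 13.5x2 + 8.2x3 + 10.1x4 + 11.4x5 ≥ 33.5   (metabolisable energy)
  10.5x1 + 1x2 + 2.4x3 + 0.7x4 + 10.8x5 ≥ 14.7   (phosphorus)
  342x1 + 24x2 + 180x3 + 42x4 + 331x5 ≥ 270   (crude protein)
  x1, x2, x3, x4, x5 ≥ 0.
At the optimum only sunflower meal, cassava meal are positive (alfalfa meal, molasses, canola meal = 0). There the metabolisable energy and phosphorus constraints are tight.
That vertex is x1 = 1.236, x2 = 1.722.
Objective = 0.22·1.236 + 0.2·1.722 = 0.61632.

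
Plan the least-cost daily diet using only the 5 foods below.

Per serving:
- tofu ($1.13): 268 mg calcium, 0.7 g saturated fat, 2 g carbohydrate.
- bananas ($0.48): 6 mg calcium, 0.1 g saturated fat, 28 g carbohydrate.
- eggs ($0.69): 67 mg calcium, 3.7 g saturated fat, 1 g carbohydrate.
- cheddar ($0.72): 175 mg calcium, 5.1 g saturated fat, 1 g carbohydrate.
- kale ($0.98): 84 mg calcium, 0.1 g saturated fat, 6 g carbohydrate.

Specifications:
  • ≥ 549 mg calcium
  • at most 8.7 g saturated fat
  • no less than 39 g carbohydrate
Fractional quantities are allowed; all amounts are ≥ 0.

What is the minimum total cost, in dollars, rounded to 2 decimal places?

$2.86

Set it up as a linear program. Let x1 = servings of tofu, x2 = servings of bananas, x3 = servings of eggs, x4 = servings of cheddar, x5 = servings of kale.
Minimise 1.13x1 + 0.48x2 + 0.69x3 + 0.72x4 + 0.98x5 with:
  268x1 + 6x2 + 67x3 + 175x4 + 84x5 ≥ 549   (calcium)
  0.7x1 + 0.1x2 + 3.7x3 + 5.1x4 + 0.1x5 ≤ 8.7   (saturated fat)
  2x1 + 28x2 + 1x3 + 1x4 + 6x5 ≥ 39   (carbohydrate)
  x1, x2, x3, x4, x5 ≥ 0.
The cheapest feasible vertex uses only tofu, bananas, cheddar; eggs, kale are not used. There the calcium, saturated fat, carbohydrate constraints are tight.
Optimal quantities: tofu = 1.013 servings, bananas = 1.265 servings, cheddar = 1.542 servings.
Hence cost = 1.13·1.013 + 0.48·1.265 + 0.72·1.542 = $2.8621.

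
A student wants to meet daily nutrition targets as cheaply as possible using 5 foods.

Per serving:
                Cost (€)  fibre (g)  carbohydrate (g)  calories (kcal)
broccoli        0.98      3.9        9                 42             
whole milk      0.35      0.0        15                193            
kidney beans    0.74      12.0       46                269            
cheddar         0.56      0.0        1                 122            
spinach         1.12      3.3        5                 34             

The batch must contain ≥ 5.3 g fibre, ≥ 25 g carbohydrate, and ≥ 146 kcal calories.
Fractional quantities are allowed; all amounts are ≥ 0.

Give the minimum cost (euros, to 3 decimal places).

Let x1 = servings of broccoli, x2 = servings of whole milk, x3 = servings of kidney beans, x4 = servings of cheddar, x5 = servings of spinach.
min 0.98x1 + 0.35x2 + 0.74x3 + 0.56x4 + 1.12x5 s.t.:
  3.9x1 + 12x3 + 3.3x5 ≥ 5.3   (fibre)
  9x1 + 15x2 + 46x3 + 1x4 + 5x5 ≥ 25   (carbohydrate)
  42x1 + 193x2 + 269x3 + 122x4 + 34x5 ≥ 146   (calories)
  x1, x2, x3, x4, x5 ≥ 0.
The minimum-cost mix takes nothing from broccoli, whole milk, cheddar, spinach — only kidney beans. Binding constraint: carbohydrate.
Solving gives x3 = 0.5435.
Total cost: 0.74·0.5435 = 0.40219.

€0.402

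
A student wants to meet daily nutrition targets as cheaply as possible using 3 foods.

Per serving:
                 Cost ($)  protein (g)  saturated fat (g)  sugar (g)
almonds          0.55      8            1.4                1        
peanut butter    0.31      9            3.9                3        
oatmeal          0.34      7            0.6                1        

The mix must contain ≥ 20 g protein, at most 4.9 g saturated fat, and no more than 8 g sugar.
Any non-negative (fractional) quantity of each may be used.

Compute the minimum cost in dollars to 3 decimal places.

Set it up as a linear program. Let x1 = servings of almonds, x2 = servings of peanut butter, x3 = servings of oatmeal.
Minimise 0.55x1 + 0.31x2 + 0.34x3 with:
  8x1 + 9x2 + 7x3 ≥ 20   (protein)
  1.4x1 + 3.9x2 + 0.6x3 ≤ 4.9   (saturated fat)
  1x1 + 3x2 + 1x3 ≤ 8   (sugar)
  x1, x2, x3 ≥ 0.
The minimum-cost mix takes nothing from almonds — only peanut butter, oatmeal. There the protein and saturated fat constraints are tight.
So peanut butter = 1.018 servings, oatmeal = 1.548 servings.
Hence cost = 0.31·1.018 + 0.34·1.548 = $0.84190.

$0.842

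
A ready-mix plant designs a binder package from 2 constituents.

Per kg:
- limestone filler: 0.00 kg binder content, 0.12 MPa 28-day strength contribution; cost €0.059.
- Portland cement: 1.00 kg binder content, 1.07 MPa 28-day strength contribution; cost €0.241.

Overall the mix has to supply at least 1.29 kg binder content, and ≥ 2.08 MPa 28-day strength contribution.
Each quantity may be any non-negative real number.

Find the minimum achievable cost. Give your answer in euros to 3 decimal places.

Let x1 = kg of limestone filler, x2 = kg of Portland cement.
Minimise 0.059x1 + 0.241x2 with:
  1x2 ≥ 1.29   (binder content)
  0.12x1 + 1.07x2 ≥ 2.08   (28-day strength contribution)
  x1, x2 ≥ 0.
The cheapest feasible vertex uses only Portland cement; limestone filler is not used. Binding constraint: 28-day strength contribution.
Optimal quantities: Portland cement = 1.9439 kg.
Cost = 0.241·1.9439 = 0.46848.

€0.468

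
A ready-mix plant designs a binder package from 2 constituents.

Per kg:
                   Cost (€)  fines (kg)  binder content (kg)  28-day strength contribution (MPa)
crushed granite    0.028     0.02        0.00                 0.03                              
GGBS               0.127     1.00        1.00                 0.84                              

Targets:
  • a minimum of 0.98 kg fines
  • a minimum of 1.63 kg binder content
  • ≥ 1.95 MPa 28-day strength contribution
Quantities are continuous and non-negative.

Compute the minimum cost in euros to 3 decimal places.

Let x1 = kg of crushed granite, x2 = kg of GGBS.
Minimise 0.028x1 + 0.127x2 with:
  0.02x1 + 1x2 ≥ 0.98   (fines)
  1x2 ≥ 1.63   (binder content)
  0.03x1 + 0.84x2 ≥ 1.95   (28-day strength contribution)
  x1, x2 ≥ 0.
The minimum-cost mix takes nothing from crushed granite — only GGBS. There the 28-day strength contribution constraint is tight.
That vertex is x2 = 2.321.
Hence cost = 0.127·2.321 = €0.29477.

€0.295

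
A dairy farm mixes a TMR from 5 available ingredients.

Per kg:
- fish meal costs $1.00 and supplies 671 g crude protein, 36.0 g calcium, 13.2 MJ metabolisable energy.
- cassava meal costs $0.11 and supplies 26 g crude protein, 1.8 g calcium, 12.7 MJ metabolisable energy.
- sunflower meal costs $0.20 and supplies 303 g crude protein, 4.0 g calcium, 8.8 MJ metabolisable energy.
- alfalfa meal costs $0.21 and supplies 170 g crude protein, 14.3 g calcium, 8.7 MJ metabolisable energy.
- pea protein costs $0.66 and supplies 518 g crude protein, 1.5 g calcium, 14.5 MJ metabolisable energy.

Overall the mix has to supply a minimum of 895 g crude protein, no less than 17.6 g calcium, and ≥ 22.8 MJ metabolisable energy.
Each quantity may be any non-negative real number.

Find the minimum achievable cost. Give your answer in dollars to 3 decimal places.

Set it up as a linear program. Let x1 = kg of fish meal, x2 = kg of cassava meal, x3 = kg of sunflower meal, x4 = kg of alfalfa meal, x5 = kg of pea protein.
min 1x1 + 0.11x2 + 0.2x3 + 0.21x4 + 0.66x5 s.t.:
  671x1 + 26x2 + 303x3 + 170x4 + 518x5 ≥ 895   (crude protein)
  36x1 + 1.8x2 + 4x3 + 14.3x4 + 1.5x5 ≥ 17.6   (calcium)
  13.2x1 + 12.7x2 + 8.8x3 + 8.7x4 + 14.5x5 ≥ 22.8   (metabolisable energy)
  x1, x2, x3, x4, x5 ≥ 0.
The optimal basis is {sunflower meal, alfalfa meal}; fish meal, cassava meal, pea protein drop out. There the crude protein and calcium constraints are tight.
Optimal quantities: sunflower meal = 2.685 kg, alfalfa meal = 0.4798 kg.
Total cost: 0.2·2.685 + 0.21·0.4798 = 0.63776.

$0.638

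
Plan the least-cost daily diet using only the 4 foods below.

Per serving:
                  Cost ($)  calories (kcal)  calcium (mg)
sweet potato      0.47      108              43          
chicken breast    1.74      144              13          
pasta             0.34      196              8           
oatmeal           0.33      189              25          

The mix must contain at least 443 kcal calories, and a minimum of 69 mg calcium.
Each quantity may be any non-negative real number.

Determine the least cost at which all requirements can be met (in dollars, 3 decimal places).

$0.875

Let x1 = servings of sweet potato, x2 = servings of chicken breast, x3 = servings of pasta, x4 = servings of oatmeal.
Minimise 0.47x1 + 1.74x2 + 0.34x3 + 0.33x4 subject to:
  108x1 + 144x2 + 196x3 + 189x4 ≥ 443   (calories)
  43x1 + 13x2 + 8x3 + 25x4 ≥ 69   (calcium)
  x1, x2, x3, x4 ≥ 0.
The minimum-cost mix takes nothing from chicken breast, pasta — only sweet potato, oatmeal. There the calories and calcium constraints are tight.
That vertex is x1 = 0.3623, x4 = 2.137.
Hence cost = 0.47·0.3623 + 0.33·2.137 = $0.87549.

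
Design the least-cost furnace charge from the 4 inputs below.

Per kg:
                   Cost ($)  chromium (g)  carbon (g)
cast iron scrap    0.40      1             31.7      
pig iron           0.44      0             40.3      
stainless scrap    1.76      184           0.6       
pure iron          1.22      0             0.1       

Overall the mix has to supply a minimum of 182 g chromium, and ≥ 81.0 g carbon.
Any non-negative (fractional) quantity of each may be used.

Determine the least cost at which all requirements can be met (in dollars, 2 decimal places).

$2.62

Set it up as a linear program. Let x1 = kg of cast iron scrap, x2 = kg of pig iron, x3 = kg of stainless scrap, x4 = kg of pure iron.
min 0.4x1 + 0.44x2 + 1.76x3 + 1.22x4 s.t.:
  1x1 + 184x3 ≥ 182   (chromium)
  31.7x1 + 40.3x2 + 0.6x3 + 0.1x4 ≥ 81   (carbon)
  x1, x2, x3, x4 ≥ 0.
The cheapest feasible vertex uses only pig iron, stainless scrap; cast iron scrap, pure iron are not used. There the chromium and carbon constraints are tight.
That vertex is x2 = 1.995, x3 = 0.9891.
Cost = 0.44·1.995 + 1.76·0.9891 = 2.6186.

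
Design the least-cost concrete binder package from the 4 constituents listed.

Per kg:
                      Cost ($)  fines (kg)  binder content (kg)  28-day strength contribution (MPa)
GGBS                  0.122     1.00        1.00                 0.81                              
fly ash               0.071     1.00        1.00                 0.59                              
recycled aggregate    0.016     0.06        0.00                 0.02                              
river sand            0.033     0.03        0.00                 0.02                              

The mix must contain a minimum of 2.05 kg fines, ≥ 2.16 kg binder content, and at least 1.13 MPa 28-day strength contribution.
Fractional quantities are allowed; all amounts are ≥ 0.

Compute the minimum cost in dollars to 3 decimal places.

Set it up as a linear program. Let x1 = kg of GGBS, x2 = kg of fly ash, x3 = kg of recycled aggregate, x4 = kg of river sand.
min 0.122x1 + 0.071x2 + 0.016x3 + 0.033x4 subject to:
  1x1 + 1x2 + 0.06x3 + 0.03x4 ≥ 2.05   (fines)
  1x1 + 1x2 ≥ 2.16   (binder content)
  0.81x1 + 0.59x2 + 0.02x3 + 0.02x4 ≥ 1.13   (28-day strength contribution)
  x1, x2, x3, x4 ≥ 0.
The cheapest feasible vertex uses only fly ash; GGBS, recycled aggregate, river sand are not used. The binder content requirement is met with equality.
So fly ash = 2.16 kg.
Cost = 0.071·2.16 = 0.15336.

$0.153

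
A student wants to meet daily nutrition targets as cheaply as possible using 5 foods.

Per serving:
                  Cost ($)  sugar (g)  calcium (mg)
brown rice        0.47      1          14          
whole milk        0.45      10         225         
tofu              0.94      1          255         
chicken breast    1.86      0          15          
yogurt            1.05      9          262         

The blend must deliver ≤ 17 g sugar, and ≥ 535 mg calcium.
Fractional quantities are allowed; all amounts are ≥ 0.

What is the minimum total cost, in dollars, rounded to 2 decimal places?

This is a linear program. Let x1 = servings of brown rice, x2 = servings of whole milk, x3 = servings of tofu, x4 = servings of chicken breast, x5 = servings of yogurt.
Minimize 0.47x1 + 0.45x2 + 0.94x3 + 1.86x4 + 1.05x5 s.t.:
  1x1 + 10x2 + 1x3 + 9x5 ≤ 17   (sugar)
  14x1 + 225x2 + 255x3 + 15x4 + 262x5 ≥ 535   (calcium)
  x1, x2, x3, x4, x5 ≥ 0.
The cheapest feasible vertex uses only whole milk, tofu; brown rice, chicken breast, yogurt are not used. The sugar and calcium requirements are met with equality.
So whole milk = 1.634 servings, tofu = 0.6559 servings.
Hence cost = 0.45·1.634 + 0.94·0.6559 = $1.3518.

$1.35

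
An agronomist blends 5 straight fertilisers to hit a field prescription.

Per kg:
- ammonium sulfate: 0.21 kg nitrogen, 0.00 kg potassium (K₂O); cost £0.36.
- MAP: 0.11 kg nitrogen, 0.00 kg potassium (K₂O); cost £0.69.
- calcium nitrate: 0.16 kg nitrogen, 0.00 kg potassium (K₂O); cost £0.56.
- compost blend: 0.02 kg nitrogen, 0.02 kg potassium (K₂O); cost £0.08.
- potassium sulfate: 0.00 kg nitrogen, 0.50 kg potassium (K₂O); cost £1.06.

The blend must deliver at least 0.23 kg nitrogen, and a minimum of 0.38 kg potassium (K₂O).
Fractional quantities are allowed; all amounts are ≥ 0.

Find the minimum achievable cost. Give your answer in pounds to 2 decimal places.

This is a linear program. Let x1 = kg of ammonium sulfate, x2 = kg of MAP, x3 = kg of calcium nitrate, x4 = kg of compost blend, x5 = kg of potassium sulfate.
Minimise 0.36x1 + 0.69x2 + 0.56x3 + 0.08x4 + 1.06x5 s.t.:
  0.21x1 + 0.11x2 + 0.16x3 + 0.02x4 ≥ 0.23   (nitrogen)
  0.02x4 + 0.5x5 ≥ 0.38   (potassium (K₂O))
  x1, x2, x3, x4, x5 ≥ 0.
The minimum-cost mix takes nothing from MAP, calcium nitrate, compost blend — only ammonium sulfate, potassium sulfate. Binding constraints: nitrogen and potassium (K₂O).
That vertex is x1 = 1.095, x5 = 0.76.
Cost = 0.36·1.095 + 1.06·0.76 = 1.1998.

£1.20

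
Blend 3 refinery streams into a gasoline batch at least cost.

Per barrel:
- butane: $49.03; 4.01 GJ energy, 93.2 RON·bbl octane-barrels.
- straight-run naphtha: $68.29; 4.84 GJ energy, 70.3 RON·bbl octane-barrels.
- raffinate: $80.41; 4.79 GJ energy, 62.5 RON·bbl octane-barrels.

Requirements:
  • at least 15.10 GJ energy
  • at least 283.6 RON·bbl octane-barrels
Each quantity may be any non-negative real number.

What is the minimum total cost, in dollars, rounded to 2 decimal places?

This is a linear program. Let x1 = barrels of butane, x2 = barrels of straight-run naphtha, x3 = barrels of raffinate.
Minimize 49.03x1 + 68.29x2 + 80.41x3 subject to:
  4.01x1 + 4.84x2 + 4.79x3 ≥ 15.1   (energy)
  93.2x1 + 70.3x2 + 62.5x3 ≥ 283.6   (octane-barrels)
  x1, x2, x3 ≥ 0.
The optimal basis is {butane}; straight-run naphtha, raffinate drop out. There the energy constraint is tight.
So butane = 3.7656 barrels.
Objective = 49.03·3.7656 = 184.6274.

$184.63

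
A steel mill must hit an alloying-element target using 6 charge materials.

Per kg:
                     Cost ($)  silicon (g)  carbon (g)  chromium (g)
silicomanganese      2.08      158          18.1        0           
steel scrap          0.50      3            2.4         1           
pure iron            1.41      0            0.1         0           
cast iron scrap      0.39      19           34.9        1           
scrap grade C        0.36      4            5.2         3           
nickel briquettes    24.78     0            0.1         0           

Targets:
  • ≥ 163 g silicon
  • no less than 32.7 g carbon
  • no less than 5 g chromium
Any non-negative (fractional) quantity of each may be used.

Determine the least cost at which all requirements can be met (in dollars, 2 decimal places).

$2.67

Set it up as a linear program. Let x1 = kg of silicomanganese, x2 = kg of steel scrap, x3 = kg of pure iron, x4 = kg of cast iron scrap, x5 = kg of scrap grade C, x6 = kg of nickel briquettes.
Minimize 2.08x1 + 0.5x2 + 1.41x3 + 0.39x4 + 0.36x5 + 24.78x6 s.t.:
  158x1 + 3x2 + 19x4 + 4x5 ≥ 163   (silicon)
  18.1x1 + 2.4x2 + 0.1x3 + 34.9x4 + 5.2x5 + 0.1x6 ≥ 32.7   (carbon)
  1x2 + 1x4 + 3x5 ≥ 5   (chromium)
  x1, x2, x3, x4, x5, x6 ≥ 0.
The minimum-cost mix takes nothing from steel scrap, pure iron, nickel briquettes — only silicomanganese, cast iron scrap, scrap grade C. The silicon, carbon, chromium requirements are met with equality.
Optimal quantities: silicomanganese = 0.9675 kg, cast iron scrap = 0.1967 kg, scrap grade C = 1.601 kg.
Total cost: 2.08·0.9675 + 0.39·0.1967 + 0.36·1.601 = 2.6655.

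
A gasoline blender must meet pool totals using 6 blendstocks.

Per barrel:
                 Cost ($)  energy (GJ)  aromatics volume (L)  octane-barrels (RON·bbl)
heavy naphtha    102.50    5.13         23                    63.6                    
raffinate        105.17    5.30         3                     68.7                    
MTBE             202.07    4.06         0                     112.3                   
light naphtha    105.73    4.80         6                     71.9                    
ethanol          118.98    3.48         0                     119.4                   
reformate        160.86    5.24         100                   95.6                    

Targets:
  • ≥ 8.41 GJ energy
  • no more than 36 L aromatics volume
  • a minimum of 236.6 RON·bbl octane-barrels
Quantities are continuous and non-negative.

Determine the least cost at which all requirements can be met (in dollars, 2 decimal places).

Let x1 = barrels of heavy naphtha, x2 = barrels of raffinate, x3 = barrels of MTBE, x4 = barrels of light naphtha, x5 = barrels of ethanol, x6 = barrels of reformate.
Minimise 102.5x1 + 105.17x2 + 202.07x3 + 105.73x4 + 118.98x5 + 160.86x6 subject to:
  5.13x1 + 5.3x2 + 4.06x3 + 4.8x4 + 3.48x5 + 5.24x6 ≥ 8.41   (energy)
  23x1 + 3x2 + 6x4 + 100x6 ≤ 36   (aromatics volume)
  63.6x1 + 68.7x2 + 112.3x3 + 71.9x4 + 119.4x5 + 95.6x6 ≥ 236.6   (octane-barrels)
  x1, x2, x3, x4, x5, x6 ≥ 0.
At the optimum only raffinate, ethanol are positive (heavy naphtha, MTBE, light naphtha, reformate = 0). The energy and octane-barrels requirements are met with equality.
That vertex is x2 = 0.459146, x5 = 1.71739.
Total cost: 105.17·0.459146 + 118.98·1.71739 = 252.6234.

$252.62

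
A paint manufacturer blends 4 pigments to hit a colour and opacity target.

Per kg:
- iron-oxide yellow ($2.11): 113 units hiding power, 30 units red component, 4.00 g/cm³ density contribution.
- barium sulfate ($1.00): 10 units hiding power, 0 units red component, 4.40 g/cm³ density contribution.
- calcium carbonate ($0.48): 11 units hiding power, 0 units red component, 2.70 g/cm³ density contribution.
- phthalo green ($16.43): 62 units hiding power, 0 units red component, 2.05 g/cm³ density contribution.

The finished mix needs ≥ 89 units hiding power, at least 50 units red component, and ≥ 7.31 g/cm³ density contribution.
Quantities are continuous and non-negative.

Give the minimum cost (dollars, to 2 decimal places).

$3.63

Let x1 = kg of iron-oxide yellow, x2 = kg of barium sulfate, x3 = kg of calcium carbonate, x4 = kg of phthalo green.
Minimise 2.11x1 + 1x2 + 0.48x3 + 16.43x4 s.t.:
  113x1 + 10x2 + 11x3 + 62x4 ≥ 89   (hiding power)
  30x1 ≥ 50   (red component)
  4x1 + 4.4x2 + 2.7x3 + 2.05x4 ≥ 7.31   (density contribution)
  x1, x2, x3, x4 ≥ 0.
At the optimum only iron-oxide yellow, calcium carbonate are positive (barium sulfate, phthalo green = 0). There the red component and density contribution constraints are tight.
Solving gives x1 = 1.667, x3 = 0.2383.
Hence cost = 2.11·1.667 + 0.48·0.2383 = $3.6318.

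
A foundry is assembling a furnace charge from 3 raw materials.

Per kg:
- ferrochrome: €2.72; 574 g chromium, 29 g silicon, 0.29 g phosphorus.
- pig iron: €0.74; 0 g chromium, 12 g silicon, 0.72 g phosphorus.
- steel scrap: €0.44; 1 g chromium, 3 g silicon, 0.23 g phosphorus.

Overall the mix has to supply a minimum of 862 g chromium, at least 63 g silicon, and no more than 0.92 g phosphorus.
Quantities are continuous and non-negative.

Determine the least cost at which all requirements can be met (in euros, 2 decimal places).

€5.72

Set it up as a linear program. Let x1 = kg of ferrochrome, x2 = kg of pig iron, x3 = kg of steel scrap.
Minimize 2.72x1 + 0.74x2 + 0.44x3 s.t.:
  574x1 + 1x3 ≥ 862   (chromium)
  29x1 + 12x2 + 3x3 ≥ 63   (silicon)
  0.29x1 + 0.72x2 + 0.23x3 ≤ 0.92   (phosphorus)
  x1, x2, x3 ≥ 0.
The cheapest feasible vertex uses only ferrochrome, pig iron; steel scrap is not used. Binding constraints: silicon and phosphorus.
Optimal quantities: ferrochrome = 1.972 kg, pig iron = 0.4833 kg.
Hence cost = 2.72·1.972 + 0.74·0.4833 = €5.7215.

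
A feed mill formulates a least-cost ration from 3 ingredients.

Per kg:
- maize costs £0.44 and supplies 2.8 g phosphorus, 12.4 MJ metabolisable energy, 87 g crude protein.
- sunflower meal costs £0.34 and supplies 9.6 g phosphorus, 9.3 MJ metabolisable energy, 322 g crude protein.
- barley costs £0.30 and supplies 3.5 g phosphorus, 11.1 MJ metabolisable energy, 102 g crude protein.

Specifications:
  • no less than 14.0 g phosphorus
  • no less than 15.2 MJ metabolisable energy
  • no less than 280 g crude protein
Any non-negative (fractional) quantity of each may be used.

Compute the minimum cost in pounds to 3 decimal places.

£0.533

Let x1 = kg of maize, x2 = kg of sunflower meal, x3 = kg of barley.
Minimise 0.44x1 + 0.34x2 + 0.3x3 with:
  2.8x1 + 9.6x2 + 3.5x3 ≥ 14   (phosphorus)
  12.4x1 + 9.3x2 + 11.1x3 ≥ 15.2   (metabolisable energy)
  87x1 + 322x2 + 102x3 ≥ 280   (crude protein)
  x1, x2, x3 ≥ 0.
The minimum-cost mix takes nothing from maize — only sunflower meal, barley. Binding constraints: phosphorus and metabolisable energy.
Optimal quantities: sunflower meal = 1.381 kg, barley = 0.2124 kg.
Total cost: 0.34·1.381 + 0.3·0.2124 = 0.53326.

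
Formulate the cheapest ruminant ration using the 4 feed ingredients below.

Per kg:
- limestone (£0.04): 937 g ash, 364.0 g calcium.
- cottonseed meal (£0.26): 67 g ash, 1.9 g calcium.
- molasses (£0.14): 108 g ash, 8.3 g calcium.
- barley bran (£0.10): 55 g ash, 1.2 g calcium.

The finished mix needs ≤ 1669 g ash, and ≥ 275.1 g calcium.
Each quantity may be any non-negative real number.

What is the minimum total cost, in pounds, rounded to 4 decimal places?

£0.0302

This is a linear program. Let x1 = kg of limestone, x2 = kg of cottonseed meal, x3 = kg of molasses, x4 = kg of barley bran.
Minimize 0.04x1 + 0.26x2 + 0.14x3 + 0.1x4 s.t.:
  937x1 + 67x2 + 108x3 + 55x4 ≤ 1669   (ash)
  364x1 + 1.9x2 + 8.3x3 + 1.2x4 ≥ 275.1   (calcium)
  x1, x2, x3, x4 ≥ 0.
The optimal basis is {limestone}; cottonseed meal, molasses, barley bran drop out. Binding constraint: calcium.
Optimal quantities: limestone = 0.7558 kg.
Hence cost = 0.04·0.7558 = £0.030232.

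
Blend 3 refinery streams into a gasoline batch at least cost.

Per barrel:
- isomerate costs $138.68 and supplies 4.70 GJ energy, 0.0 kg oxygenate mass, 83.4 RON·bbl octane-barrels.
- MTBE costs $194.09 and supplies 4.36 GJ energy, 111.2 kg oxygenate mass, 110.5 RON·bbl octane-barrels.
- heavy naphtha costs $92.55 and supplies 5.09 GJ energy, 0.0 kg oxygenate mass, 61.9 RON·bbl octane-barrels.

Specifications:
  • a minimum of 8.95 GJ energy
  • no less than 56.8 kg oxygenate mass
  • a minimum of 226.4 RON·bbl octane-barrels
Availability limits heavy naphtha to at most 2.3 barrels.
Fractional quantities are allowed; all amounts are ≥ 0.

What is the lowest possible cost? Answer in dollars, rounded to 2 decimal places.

$357.88

Let x1 = barrels of isomerate, x2 = barrels of MTBE, x3 = barrels of heavy naphtha.
Minimize 138.68x1 + 194.09x2 + 92.55x3 with:
  4.7x1 + 4.36x2 + 5.09x3 ≥ 8.95   (energy)
  111.2x2 ≥ 56.8   (oxygenate mass)
  83.4x1 + 110.5x2 + 61.9x3 ≥ 226.4   (octane-barrels)
  x3 ≤ 2.3
  x1, x2, x3 ≥ 0.
The optimal mix uses every input. There the oxygenate mass, octane-barrels, the heavy naphtha cap constraints are tight.
Optimal quantities: isomerate = 0.3308 barrels, MTBE = 0.5108 barrels, heavy naphtha = 2.3 barrels.
Objective = 138.68·0.3308 + 194.09·0.5108 + 92.55·2.3 = 357.8815.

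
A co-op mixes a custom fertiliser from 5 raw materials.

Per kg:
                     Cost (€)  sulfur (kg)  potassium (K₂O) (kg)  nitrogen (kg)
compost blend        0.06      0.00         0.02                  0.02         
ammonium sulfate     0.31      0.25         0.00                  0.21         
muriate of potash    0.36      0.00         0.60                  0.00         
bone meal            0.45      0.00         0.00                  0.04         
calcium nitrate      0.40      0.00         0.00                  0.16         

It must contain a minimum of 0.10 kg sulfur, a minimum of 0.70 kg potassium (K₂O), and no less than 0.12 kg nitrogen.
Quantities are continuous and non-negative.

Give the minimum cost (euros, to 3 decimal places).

This is a linear program. Let x1 = kg of compost blend, x2 = kg of ammonium sulfate, x3 = kg of muriate of potash, x4 = kg of bone meal, x5 = kg of calcium nitrate.
min 0.06x1 + 0.31x2 + 0.36x3 + 0.45x4 + 0.4x5 with:
  0.25x2 ≥ 0.1   (sulfur)
  0.02x1 + 0.6x3 ≥ 0.7   (potassium (K₂O))
  0.02x1 + 0.21x2 + 0.04x4 + 0.16x5 ≥ 0.12   (nitrogen)
  x1, x2, x3, x4, x5 ≥ 0.
The optimal basis is {ammonium sulfate, muriate of potash}; compost blend, bone meal, calcium nitrate drop out. There the potassium (K₂O) and nitrogen constraints are tight.
Solving gives x2 = 0.5714, x3 = 1.167.
Total cost: 0.31·0.5714 + 0.36·1.167 = 0.59725.

€0.597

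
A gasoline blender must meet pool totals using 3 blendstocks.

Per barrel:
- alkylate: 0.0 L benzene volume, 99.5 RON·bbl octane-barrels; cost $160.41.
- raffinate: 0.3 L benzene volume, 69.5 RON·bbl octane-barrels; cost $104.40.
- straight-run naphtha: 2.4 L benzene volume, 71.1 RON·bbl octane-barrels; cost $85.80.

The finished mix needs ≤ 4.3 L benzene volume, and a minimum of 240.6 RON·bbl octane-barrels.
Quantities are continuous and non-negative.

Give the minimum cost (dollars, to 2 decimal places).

$328.69

Set it up as a linear program. Let x1 = barrels of alkylate, x2 = barrels of raffinate, x3 = barrels of straight-run naphtha.
Minimise 160.41x1 + 104.4x2 + 85.8x3 s.t.:
  0.3x2 + 2.4x3 ≤ 4.3   (benzene volume)
  99.5x1 + 69.5x2 + 71.1x3 ≥ 240.6   (octane-barrels)
  x1, x2, x3 ≥ 0.
The optimal basis is {raffinate, straight-run naphtha}; alkylate drops out. The benzene volume and octane-barrels requirements are met with equality.
That vertex is x2 = 1.8678, x3 = 1.5582.
Cost = 104.4·1.8678 + 85.8·1.5582 = 328.6919.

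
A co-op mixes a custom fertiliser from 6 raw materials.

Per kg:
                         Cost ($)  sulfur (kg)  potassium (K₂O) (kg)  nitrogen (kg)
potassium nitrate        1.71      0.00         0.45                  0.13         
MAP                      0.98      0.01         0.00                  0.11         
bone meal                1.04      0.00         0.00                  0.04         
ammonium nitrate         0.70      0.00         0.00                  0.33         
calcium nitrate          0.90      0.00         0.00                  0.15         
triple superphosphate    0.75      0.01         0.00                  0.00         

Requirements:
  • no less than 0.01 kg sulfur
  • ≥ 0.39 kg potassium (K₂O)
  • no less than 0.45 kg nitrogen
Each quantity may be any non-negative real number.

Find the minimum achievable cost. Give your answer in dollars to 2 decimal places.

$2.94

Treat it as an LP. Let x1 = kg of potassium nitrate, x2 = kg of MAP, x3 = kg of bone meal, x4 = kg of ammonium nitrate, x5 = kg of calcium nitrate, x6 = kg of triple superphosphate.
Minimize 1.71x1 + 0.98x2 + 1.04x3 + 0.7x4 + 0.9x5 + 0.75x6 with:
  0.01x2 + 0.01x6 ≥ 0.01   (sulfur)
  0.45x1 ≥ 0.39   (potassium (K₂O))
  0.13x1 + 0.11x2 + 0.04x3 + 0.33x4 + 0.15x5 ≥ 0.45   (nitrogen)
  x1, x2, x3, x4, x5, x6 ≥ 0.
The cheapest feasible vertex uses only potassium nitrate, MAP, ammonium nitrate; bone meal, calcium nitrate, triple superphosphate are not used. There the sulfur, potassium (K₂O), nitrogen constraints are tight.
That vertex is x1 = 0.8667, x2 = 1, x4 = 0.6889.
Objective = 1.71·0.8667 + 0.98·1 + 0.7·0.6889 = 2.9443.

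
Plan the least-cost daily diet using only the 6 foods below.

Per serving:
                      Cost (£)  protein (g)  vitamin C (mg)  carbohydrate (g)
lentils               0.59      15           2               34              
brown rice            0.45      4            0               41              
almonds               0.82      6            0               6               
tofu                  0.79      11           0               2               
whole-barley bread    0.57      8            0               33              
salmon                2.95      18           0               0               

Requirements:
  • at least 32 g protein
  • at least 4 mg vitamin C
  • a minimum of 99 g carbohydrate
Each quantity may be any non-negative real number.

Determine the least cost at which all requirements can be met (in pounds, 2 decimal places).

£1.52

Set it up as a linear program. Let x1 = servings of lentils, x2 = servings of brown rice, x3 = servings of almonds, x4 = servings of tofu, x5 = servings of whole-barley bread, x6 = servings of salmon.
Minimise 0.59x1 + 0.45x2 + 0.82x3 + 0.79x4 + 0.57x5 + 2.95x6 subject to:
  15x1 + 4x2 + 6x3 + 11x4 + 8x5 + 18x6 ≥ 32   (protein)
  2x1 ≥ 4   (vitamin C)
  34x1 + 41x2 + 6x3 + 2x4 + 33x5 ≥ 99   (carbohydrate)
  x1, x2, x3, x4, x5, x6 ≥ 0.
At the optimum only lentils, brown rice are positive (almonds, tofu, whole-barley bread, salmon = 0). Binding constraints: vitamin C and carbohydrate.
That vertex is x1 = 2, x2 = 0.7561.
Cost = 0.59·2 + 0.45·0.7561 = 1.5202.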